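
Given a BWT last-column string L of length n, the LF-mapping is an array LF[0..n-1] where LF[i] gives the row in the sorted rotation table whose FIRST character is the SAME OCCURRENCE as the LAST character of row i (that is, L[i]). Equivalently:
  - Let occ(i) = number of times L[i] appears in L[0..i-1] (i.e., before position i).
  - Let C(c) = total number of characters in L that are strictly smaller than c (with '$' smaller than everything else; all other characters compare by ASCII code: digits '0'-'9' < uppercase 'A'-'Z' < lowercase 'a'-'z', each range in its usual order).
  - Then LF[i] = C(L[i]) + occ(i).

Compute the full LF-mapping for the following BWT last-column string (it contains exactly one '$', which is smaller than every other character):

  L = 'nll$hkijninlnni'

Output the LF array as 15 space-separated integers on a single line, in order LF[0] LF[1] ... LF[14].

Answer: 10 7 8 0 1 6 2 5 11 3 12 9 13 14 4

Derivation:
Char counts: '$':1, 'h':1, 'i':3, 'j':1, 'k':1, 'l':3, 'n':5
C (first-col start): C('$')=0, C('h')=1, C('i')=2, C('j')=5, C('k')=6, C('l')=7, C('n')=10
L[0]='n': occ=0, LF[0]=C('n')+0=10+0=10
L[1]='l': occ=0, LF[1]=C('l')+0=7+0=7
L[2]='l': occ=1, LF[2]=C('l')+1=7+1=8
L[3]='$': occ=0, LF[3]=C('$')+0=0+0=0
L[4]='h': occ=0, LF[4]=C('h')+0=1+0=1
L[5]='k': occ=0, LF[5]=C('k')+0=6+0=6
L[6]='i': occ=0, LF[6]=C('i')+0=2+0=2
L[7]='j': occ=0, LF[7]=C('j')+0=5+0=5
L[8]='n': occ=1, LF[8]=C('n')+1=10+1=11
L[9]='i': occ=1, LF[9]=C('i')+1=2+1=3
L[10]='n': occ=2, LF[10]=C('n')+2=10+2=12
L[11]='l': occ=2, LF[11]=C('l')+2=7+2=9
L[12]='n': occ=3, LF[12]=C('n')+3=10+3=13
L[13]='n': occ=4, LF[13]=C('n')+4=10+4=14
L[14]='i': occ=2, LF[14]=C('i')+2=2+2=4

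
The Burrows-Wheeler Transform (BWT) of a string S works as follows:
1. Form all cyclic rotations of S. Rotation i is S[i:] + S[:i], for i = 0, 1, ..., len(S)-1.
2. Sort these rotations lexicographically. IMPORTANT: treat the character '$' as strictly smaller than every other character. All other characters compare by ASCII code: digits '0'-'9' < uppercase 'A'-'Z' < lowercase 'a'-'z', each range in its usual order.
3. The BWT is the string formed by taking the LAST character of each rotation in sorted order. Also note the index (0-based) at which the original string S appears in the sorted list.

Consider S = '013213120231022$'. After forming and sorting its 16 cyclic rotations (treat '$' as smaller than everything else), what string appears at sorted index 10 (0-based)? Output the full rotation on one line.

Answer: 213120231022$013

Derivation:
All 16 rotations (rotation i = S[i:]+S[:i]):
  rot[0] = 013213120231022$
  rot[1] = 13213120231022$0
  rot[2] = 3213120231022$01
  rot[3] = 213120231022$013
  rot[4] = 13120231022$0132
  rot[5] = 3120231022$01321
  rot[6] = 120231022$013213
  rot[7] = 20231022$0132131
  rot[8] = 0231022$01321312
  rot[9] = 231022$013213120
  rot[10] = 31022$0132131202
  rot[11] = 1022$01321312023
  rot[12] = 022$013213120231
  rot[13] = 22$0132131202310
  rot[14] = 2$01321312023102
  rot[15] = $013213120231022
Sorted (with $ < everything):
  sorted[0] = $013213120231022
  sorted[1] = 013213120231022$
  sorted[2] = 022$013213120231
  sorted[3] = 0231022$01321312
  sorted[4] = 1022$01321312023
  sorted[5] = 120231022$013213
  sorted[6] = 13120231022$0132
  sorted[7] = 13213120231022$0
  sorted[8] = 2$01321312023102
  sorted[9] = 20231022$0132131
  sorted[10] = 213120231022$013
  sorted[11] = 22$0132131202310
  sorted[12] = 231022$013213120
  sorted[13] = 31022$0132131202
  sorted[14] = 3120231022$01321
  sorted[15] = 3213120231022$01
sorted[10] = 213120231022$013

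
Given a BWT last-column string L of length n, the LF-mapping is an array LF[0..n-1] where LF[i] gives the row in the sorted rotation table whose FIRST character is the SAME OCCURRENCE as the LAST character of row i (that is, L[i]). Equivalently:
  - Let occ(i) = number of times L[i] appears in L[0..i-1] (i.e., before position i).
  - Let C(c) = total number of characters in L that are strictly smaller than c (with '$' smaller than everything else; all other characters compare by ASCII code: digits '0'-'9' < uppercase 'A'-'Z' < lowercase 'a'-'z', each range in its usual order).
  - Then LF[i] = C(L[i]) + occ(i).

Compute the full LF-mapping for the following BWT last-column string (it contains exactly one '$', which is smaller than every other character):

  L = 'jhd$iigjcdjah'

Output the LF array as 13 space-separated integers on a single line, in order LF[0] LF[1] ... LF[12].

Answer: 10 6 3 0 8 9 5 11 2 4 12 1 7

Derivation:
Char counts: '$':1, 'a':1, 'c':1, 'd':2, 'g':1, 'h':2, 'i':2, 'j':3
C (first-col start): C('$')=0, C('a')=1, C('c')=2, C('d')=3, C('g')=5, C('h')=6, C('i')=8, C('j')=10
L[0]='j': occ=0, LF[0]=C('j')+0=10+0=10
L[1]='h': occ=0, LF[1]=C('h')+0=6+0=6
L[2]='d': occ=0, LF[2]=C('d')+0=3+0=3
L[3]='$': occ=0, LF[3]=C('$')+0=0+0=0
L[4]='i': occ=0, LF[4]=C('i')+0=8+0=8
L[5]='i': occ=1, LF[5]=C('i')+1=8+1=9
L[6]='g': occ=0, LF[6]=C('g')+0=5+0=5
L[7]='j': occ=1, LF[7]=C('j')+1=10+1=11
L[8]='c': occ=0, LF[8]=C('c')+0=2+0=2
L[9]='d': occ=1, LF[9]=C('d')+1=3+1=4
L[10]='j': occ=2, LF[10]=C('j')+2=10+2=12
L[11]='a': occ=0, LF[11]=C('a')+0=1+0=1
L[12]='h': occ=1, LF[12]=C('h')+1=6+1=7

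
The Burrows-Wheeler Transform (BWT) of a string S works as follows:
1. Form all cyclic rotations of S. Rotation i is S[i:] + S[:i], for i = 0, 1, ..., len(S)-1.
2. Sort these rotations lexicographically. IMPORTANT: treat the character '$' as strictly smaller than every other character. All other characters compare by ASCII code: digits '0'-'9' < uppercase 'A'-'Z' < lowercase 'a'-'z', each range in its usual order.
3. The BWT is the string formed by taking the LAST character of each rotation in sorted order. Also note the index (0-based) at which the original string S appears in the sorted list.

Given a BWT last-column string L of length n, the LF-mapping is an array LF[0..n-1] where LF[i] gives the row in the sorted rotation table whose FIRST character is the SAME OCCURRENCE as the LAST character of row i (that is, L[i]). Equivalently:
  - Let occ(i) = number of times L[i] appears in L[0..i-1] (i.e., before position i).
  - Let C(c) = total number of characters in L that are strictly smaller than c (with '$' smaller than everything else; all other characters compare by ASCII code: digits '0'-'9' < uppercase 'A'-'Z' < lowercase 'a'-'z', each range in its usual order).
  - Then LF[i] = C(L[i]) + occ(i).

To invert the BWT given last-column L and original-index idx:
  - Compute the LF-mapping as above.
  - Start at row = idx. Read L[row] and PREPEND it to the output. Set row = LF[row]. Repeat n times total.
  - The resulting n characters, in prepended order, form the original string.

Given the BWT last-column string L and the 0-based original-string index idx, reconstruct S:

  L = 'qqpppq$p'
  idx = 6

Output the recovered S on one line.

Answer: qppppqq$

Derivation:
LF mapping: 5 6 1 2 3 7 0 4
Walk LF starting at row 6, prepending L[row]:
  step 1: row=6, L[6]='$', prepend. Next row=LF[6]=0
  step 2: row=0, L[0]='q', prepend. Next row=LF[0]=5
  step 3: row=5, L[5]='q', prepend. Next row=LF[5]=7
  step 4: row=7, L[7]='p', prepend. Next row=LF[7]=4
  step 5: row=4, L[4]='p', prepend. Next row=LF[4]=3
  step 6: row=3, L[3]='p', prepend. Next row=LF[3]=2
  step 7: row=2, L[2]='p', prepend. Next row=LF[2]=1
  step 8: row=1, L[1]='q', prepend. Next row=LF[1]=6
Reversed output: qppppqq$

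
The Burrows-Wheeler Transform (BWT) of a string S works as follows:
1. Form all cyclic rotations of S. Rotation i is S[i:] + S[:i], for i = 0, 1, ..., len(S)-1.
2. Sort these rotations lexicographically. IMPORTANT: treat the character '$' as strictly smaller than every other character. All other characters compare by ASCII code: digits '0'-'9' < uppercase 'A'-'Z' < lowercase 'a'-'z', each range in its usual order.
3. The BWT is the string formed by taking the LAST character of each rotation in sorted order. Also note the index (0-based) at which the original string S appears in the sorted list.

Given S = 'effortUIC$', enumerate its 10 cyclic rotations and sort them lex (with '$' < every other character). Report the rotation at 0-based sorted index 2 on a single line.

All 10 rotations (rotation i = S[i:]+S[:i]):
  rot[0] = effortUIC$
  rot[1] = ffortUIC$e
  rot[2] = fortUIC$ef
  rot[3] = ortUIC$eff
  rot[4] = rtUIC$effo
  rot[5] = tUIC$effor
  rot[6] = UIC$effort
  rot[7] = IC$effortU
  rot[8] = C$effortUI
  rot[9] = $effortUIC
Sorted (with $ < everything):
  sorted[0] = $effortUIC
  sorted[1] = C$effortUI
  sorted[2] = IC$effortU
  sorted[3] = UIC$effort
  sorted[4] = effortUIC$
  sorted[5] = ffortUIC$e
  sorted[6] = fortUIC$ef
  sorted[7] = ortUIC$eff
  sorted[8] = rtUIC$effo
  sorted[9] = tUIC$effor
sorted[2] = IC$effortU

Answer: IC$effortU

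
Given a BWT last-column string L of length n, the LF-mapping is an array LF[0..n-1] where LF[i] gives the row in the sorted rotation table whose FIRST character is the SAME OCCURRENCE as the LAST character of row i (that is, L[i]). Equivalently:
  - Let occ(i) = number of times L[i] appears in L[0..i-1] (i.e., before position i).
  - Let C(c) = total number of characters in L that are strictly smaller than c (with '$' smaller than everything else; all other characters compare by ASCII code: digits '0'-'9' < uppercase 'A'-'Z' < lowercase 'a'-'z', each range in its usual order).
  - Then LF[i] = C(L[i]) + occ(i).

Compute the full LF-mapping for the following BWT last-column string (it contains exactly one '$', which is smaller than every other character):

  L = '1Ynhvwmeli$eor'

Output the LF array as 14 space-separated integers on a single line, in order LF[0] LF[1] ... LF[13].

Char counts: '$':1, '1':1, 'Y':1, 'e':2, 'h':1, 'i':1, 'l':1, 'm':1, 'n':1, 'o':1, 'r':1, 'v':1, 'w':1
C (first-col start): C('$')=0, C('1')=1, C('Y')=2, C('e')=3, C('h')=5, C('i')=6, C('l')=7, C('m')=8, C('n')=9, C('o')=10, C('r')=11, C('v')=12, C('w')=13
L[0]='1': occ=0, LF[0]=C('1')+0=1+0=1
L[1]='Y': occ=0, LF[1]=C('Y')+0=2+0=2
L[2]='n': occ=0, LF[2]=C('n')+0=9+0=9
L[3]='h': occ=0, LF[3]=C('h')+0=5+0=5
L[4]='v': occ=0, LF[4]=C('v')+0=12+0=12
L[5]='w': occ=0, LF[5]=C('w')+0=13+0=13
L[6]='m': occ=0, LF[6]=C('m')+0=8+0=8
L[7]='e': occ=0, LF[7]=C('e')+0=3+0=3
L[8]='l': occ=0, LF[8]=C('l')+0=7+0=7
L[9]='i': occ=0, LF[9]=C('i')+0=6+0=6
L[10]='$': occ=0, LF[10]=C('$')+0=0+0=0
L[11]='e': occ=1, LF[11]=C('e')+1=3+1=4
L[12]='o': occ=0, LF[12]=C('o')+0=10+0=10
L[13]='r': occ=0, LF[13]=C('r')+0=11+0=11

Answer: 1 2 9 5 12 13 8 3 7 6 0 4 10 11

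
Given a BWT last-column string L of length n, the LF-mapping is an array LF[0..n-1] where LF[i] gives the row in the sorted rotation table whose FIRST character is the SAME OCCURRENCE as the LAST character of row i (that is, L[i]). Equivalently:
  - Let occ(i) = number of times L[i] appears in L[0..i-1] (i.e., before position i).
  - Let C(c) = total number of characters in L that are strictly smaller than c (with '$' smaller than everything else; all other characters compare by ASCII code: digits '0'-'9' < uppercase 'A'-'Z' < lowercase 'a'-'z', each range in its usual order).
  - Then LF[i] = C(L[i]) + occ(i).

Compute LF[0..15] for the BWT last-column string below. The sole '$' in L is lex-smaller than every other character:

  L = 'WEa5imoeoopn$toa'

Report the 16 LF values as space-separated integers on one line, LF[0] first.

Char counts: '$':1, '5':1, 'E':1, 'W':1, 'a':2, 'e':1, 'i':1, 'm':1, 'n':1, 'o':4, 'p':1, 't':1
C (first-col start): C('$')=0, C('5')=1, C('E')=2, C('W')=3, C('a')=4, C('e')=6, C('i')=7, C('m')=8, C('n')=9, C('o')=10, C('p')=14, C('t')=15
L[0]='W': occ=0, LF[0]=C('W')+0=3+0=3
L[1]='E': occ=0, LF[1]=C('E')+0=2+0=2
L[2]='a': occ=0, LF[2]=C('a')+0=4+0=4
L[3]='5': occ=0, LF[3]=C('5')+0=1+0=1
L[4]='i': occ=0, LF[4]=C('i')+0=7+0=7
L[5]='m': occ=0, LF[5]=C('m')+0=8+0=8
L[6]='o': occ=0, LF[6]=C('o')+0=10+0=10
L[7]='e': occ=0, LF[7]=C('e')+0=6+0=6
L[8]='o': occ=1, LF[8]=C('o')+1=10+1=11
L[9]='o': occ=2, LF[9]=C('o')+2=10+2=12
L[10]='p': occ=0, LF[10]=C('p')+0=14+0=14
L[11]='n': occ=0, LF[11]=C('n')+0=9+0=9
L[12]='$': occ=0, LF[12]=C('$')+0=0+0=0
L[13]='t': occ=0, LF[13]=C('t')+0=15+0=15
L[14]='o': occ=3, LF[14]=C('o')+3=10+3=13
L[15]='a': occ=1, LF[15]=C('a')+1=4+1=5

Answer: 3 2 4 1 7 8 10 6 11 12 14 9 0 15 13 5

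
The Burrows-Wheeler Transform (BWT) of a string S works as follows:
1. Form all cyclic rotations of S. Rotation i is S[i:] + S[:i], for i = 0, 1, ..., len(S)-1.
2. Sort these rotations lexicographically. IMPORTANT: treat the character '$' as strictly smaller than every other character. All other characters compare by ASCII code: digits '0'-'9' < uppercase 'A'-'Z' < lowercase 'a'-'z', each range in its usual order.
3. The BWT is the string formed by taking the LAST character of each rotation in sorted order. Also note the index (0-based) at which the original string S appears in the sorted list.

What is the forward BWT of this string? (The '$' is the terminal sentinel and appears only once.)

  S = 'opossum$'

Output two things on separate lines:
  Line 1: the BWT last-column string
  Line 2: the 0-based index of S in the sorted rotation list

Answer: mu$pooss
2

Derivation:
All 8 rotations (rotation i = S[i:]+S[:i]):
  rot[0] = opossum$
  rot[1] = possum$o
  rot[2] = ossum$op
  rot[3] = ssum$opo
  rot[4] = sum$opos
  rot[5] = um$oposs
  rot[6] = m$opossu
  rot[7] = $opossum
Sorted (with $ < everything):
  sorted[0] = $opossum  (last char: 'm')
  sorted[1] = m$opossu  (last char: 'u')
  sorted[2] = opossum$  (last char: '$')
  sorted[3] = ossum$op  (last char: 'p')
  sorted[4] = possum$o  (last char: 'o')
  sorted[5] = ssum$opo  (last char: 'o')
  sorted[6] = sum$opos  (last char: 's')
  sorted[7] = um$oposs  (last char: 's')
Last column: mu$pooss
Original string S is at sorted index 2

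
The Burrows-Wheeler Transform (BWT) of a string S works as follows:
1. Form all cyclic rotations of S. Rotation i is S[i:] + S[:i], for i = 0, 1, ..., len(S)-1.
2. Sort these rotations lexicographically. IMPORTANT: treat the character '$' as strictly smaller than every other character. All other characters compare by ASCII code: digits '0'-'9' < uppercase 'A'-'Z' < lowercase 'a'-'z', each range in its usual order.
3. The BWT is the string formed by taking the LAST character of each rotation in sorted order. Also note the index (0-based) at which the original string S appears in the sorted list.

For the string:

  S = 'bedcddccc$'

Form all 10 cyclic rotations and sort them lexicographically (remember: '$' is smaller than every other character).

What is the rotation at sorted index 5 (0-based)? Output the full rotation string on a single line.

All 10 rotations (rotation i = S[i:]+S[:i]):
  rot[0] = bedcddccc$
  rot[1] = edcddccc$b
  rot[2] = dcddccc$be
  rot[3] = cddccc$bed
  rot[4] = ddccc$bedc
  rot[5] = dccc$bedcd
  rot[6] = ccc$bedcdd
  rot[7] = cc$bedcddc
  rot[8] = c$bedcddcc
  rot[9] = $bedcddccc
Sorted (with $ < everything):
  sorted[0] = $bedcddccc
  sorted[1] = bedcddccc$
  sorted[2] = c$bedcddcc
  sorted[3] = cc$bedcddc
  sorted[4] = ccc$bedcdd
  sorted[5] = cddccc$bed
  sorted[6] = dccc$bedcd
  sorted[7] = dcddccc$be
  sorted[8] = ddccc$bedc
  sorted[9] = edcddccc$b
sorted[5] = cddccc$bed

Answer: cddccc$bed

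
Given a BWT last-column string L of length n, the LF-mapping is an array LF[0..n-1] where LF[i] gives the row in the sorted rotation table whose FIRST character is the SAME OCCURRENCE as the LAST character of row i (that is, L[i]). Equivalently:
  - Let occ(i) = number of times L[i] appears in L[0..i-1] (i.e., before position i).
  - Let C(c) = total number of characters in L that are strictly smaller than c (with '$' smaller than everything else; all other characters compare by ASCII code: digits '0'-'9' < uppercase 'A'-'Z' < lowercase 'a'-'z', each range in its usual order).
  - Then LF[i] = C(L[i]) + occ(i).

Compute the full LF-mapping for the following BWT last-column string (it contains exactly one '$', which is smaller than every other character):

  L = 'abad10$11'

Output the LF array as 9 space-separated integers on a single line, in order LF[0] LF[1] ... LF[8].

Answer: 5 7 6 8 2 1 0 3 4

Derivation:
Char counts: '$':1, '0':1, '1':3, 'a':2, 'b':1, 'd':1
C (first-col start): C('$')=0, C('0')=1, C('1')=2, C('a')=5, C('b')=7, C('d')=8
L[0]='a': occ=0, LF[0]=C('a')+0=5+0=5
L[1]='b': occ=0, LF[1]=C('b')+0=7+0=7
L[2]='a': occ=1, LF[2]=C('a')+1=5+1=6
L[3]='d': occ=0, LF[3]=C('d')+0=8+0=8
L[4]='1': occ=0, LF[4]=C('1')+0=2+0=2
L[5]='0': occ=0, LF[5]=C('0')+0=1+0=1
L[6]='$': occ=0, LF[6]=C('$')+0=0+0=0
L[7]='1': occ=1, LF[7]=C('1')+1=2+1=3
L[8]='1': occ=2, LF[8]=C('1')+2=2+2=4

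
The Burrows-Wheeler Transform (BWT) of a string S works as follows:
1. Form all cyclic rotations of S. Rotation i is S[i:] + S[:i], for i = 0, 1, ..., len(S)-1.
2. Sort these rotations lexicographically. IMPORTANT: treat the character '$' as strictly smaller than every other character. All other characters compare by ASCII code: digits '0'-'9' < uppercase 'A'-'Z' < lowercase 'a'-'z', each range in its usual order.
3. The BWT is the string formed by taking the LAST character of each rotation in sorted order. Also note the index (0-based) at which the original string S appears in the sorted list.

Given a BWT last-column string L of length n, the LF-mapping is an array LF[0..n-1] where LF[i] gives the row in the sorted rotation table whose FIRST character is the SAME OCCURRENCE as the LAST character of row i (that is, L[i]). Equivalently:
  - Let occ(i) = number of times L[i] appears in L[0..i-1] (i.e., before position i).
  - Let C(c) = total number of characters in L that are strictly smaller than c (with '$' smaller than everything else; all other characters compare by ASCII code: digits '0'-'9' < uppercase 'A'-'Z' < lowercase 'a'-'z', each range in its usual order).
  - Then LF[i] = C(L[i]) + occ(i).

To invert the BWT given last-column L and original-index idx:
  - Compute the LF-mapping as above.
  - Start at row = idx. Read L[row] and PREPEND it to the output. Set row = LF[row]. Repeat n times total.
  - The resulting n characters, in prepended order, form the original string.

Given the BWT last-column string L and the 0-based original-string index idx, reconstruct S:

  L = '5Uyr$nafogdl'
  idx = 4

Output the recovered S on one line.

Answer: dragonflyU5$

Derivation:
LF mapping: 1 2 11 10 0 8 3 5 9 6 4 7
Walk LF starting at row 4, prepending L[row]:
  step 1: row=4, L[4]='$', prepend. Next row=LF[4]=0
  step 2: row=0, L[0]='5', prepend. Next row=LF[0]=1
  step 3: row=1, L[1]='U', prepend. Next row=LF[1]=2
  step 4: row=2, L[2]='y', prepend. Next row=LF[2]=11
  step 5: row=11, L[11]='l', prepend. Next row=LF[11]=7
  step 6: row=7, L[7]='f', prepend. Next row=LF[7]=5
  step 7: row=5, L[5]='n', prepend. Next row=LF[5]=8
  step 8: row=8, L[8]='o', prepend. Next row=LF[8]=9
  step 9: row=9, L[9]='g', prepend. Next row=LF[9]=6
  step 10: row=6, L[6]='a', prepend. Next row=LF[6]=3
  step 11: row=3, L[3]='r', prepend. Next row=LF[3]=10
  step 12: row=10, L[10]='d', prepend. Next row=LF[10]=4
Reversed output: dragonflyU5$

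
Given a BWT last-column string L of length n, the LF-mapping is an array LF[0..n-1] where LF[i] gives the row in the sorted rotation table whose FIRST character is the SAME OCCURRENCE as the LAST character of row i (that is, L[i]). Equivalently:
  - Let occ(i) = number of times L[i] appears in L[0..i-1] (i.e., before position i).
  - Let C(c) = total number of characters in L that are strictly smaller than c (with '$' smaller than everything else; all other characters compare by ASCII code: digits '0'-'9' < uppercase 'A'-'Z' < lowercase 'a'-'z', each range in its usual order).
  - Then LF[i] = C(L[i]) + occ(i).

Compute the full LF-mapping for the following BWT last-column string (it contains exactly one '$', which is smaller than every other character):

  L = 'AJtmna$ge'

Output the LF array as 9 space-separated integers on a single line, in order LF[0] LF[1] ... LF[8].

Answer: 1 2 8 6 7 3 0 5 4

Derivation:
Char counts: '$':1, 'A':1, 'J':1, 'a':1, 'e':1, 'g':1, 'm':1, 'n':1, 't':1
C (first-col start): C('$')=0, C('A')=1, C('J')=2, C('a')=3, C('e')=4, C('g')=5, C('m')=6, C('n')=7, C('t')=8
L[0]='A': occ=0, LF[0]=C('A')+0=1+0=1
L[1]='J': occ=0, LF[1]=C('J')+0=2+0=2
L[2]='t': occ=0, LF[2]=C('t')+0=8+0=8
L[3]='m': occ=0, LF[3]=C('m')+0=6+0=6
L[4]='n': occ=0, LF[4]=C('n')+0=7+0=7
L[5]='a': occ=0, LF[5]=C('a')+0=3+0=3
L[6]='$': occ=0, LF[6]=C('$')+0=0+0=0
L[7]='g': occ=0, LF[7]=C('g')+0=5+0=5
L[8]='e': occ=0, LF[8]=C('e')+0=4+0=4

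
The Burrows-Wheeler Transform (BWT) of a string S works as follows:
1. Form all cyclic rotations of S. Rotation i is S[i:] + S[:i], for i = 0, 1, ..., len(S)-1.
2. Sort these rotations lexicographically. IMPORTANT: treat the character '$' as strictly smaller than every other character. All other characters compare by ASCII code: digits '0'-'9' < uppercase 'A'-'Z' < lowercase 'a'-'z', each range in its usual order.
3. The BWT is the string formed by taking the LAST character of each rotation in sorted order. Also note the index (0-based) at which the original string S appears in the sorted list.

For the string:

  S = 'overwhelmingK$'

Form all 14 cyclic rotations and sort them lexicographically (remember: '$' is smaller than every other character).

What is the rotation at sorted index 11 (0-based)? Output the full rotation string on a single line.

Answer: rwhelmingK$ove

Derivation:
All 14 rotations (rotation i = S[i:]+S[:i]):
  rot[0] = overwhelmingK$
  rot[1] = verwhelmingK$o
  rot[2] = erwhelmingK$ov
  rot[3] = rwhelmingK$ove
  rot[4] = whelmingK$over
  rot[5] = helmingK$overw
  rot[6] = elmingK$overwh
  rot[7] = lmingK$overwhe
  rot[8] = mingK$overwhel
  rot[9] = ingK$overwhelm
  rot[10] = ngK$overwhelmi
  rot[11] = gK$overwhelmin
  rot[12] = K$overwhelming
  rot[13] = $overwhelmingK
Sorted (with $ < everything):
  sorted[0] = $overwhelmingK
  sorted[1] = K$overwhelming
  sorted[2] = elmingK$overwh
  sorted[3] = erwhelmingK$ov
  sorted[4] = gK$overwhelmin
  sorted[5] = helmingK$overw
  sorted[6] = ingK$overwhelm
  sorted[7] = lmingK$overwhe
  sorted[8] = mingK$overwhel
  sorted[9] = ngK$overwhelmi
  sorted[10] = overwhelmingK$
  sorted[11] = rwhelmingK$ove
  sorted[12] = verwhelmingK$o
  sorted[13] = whelmingK$over
sorted[11] = rwhelmingK$ove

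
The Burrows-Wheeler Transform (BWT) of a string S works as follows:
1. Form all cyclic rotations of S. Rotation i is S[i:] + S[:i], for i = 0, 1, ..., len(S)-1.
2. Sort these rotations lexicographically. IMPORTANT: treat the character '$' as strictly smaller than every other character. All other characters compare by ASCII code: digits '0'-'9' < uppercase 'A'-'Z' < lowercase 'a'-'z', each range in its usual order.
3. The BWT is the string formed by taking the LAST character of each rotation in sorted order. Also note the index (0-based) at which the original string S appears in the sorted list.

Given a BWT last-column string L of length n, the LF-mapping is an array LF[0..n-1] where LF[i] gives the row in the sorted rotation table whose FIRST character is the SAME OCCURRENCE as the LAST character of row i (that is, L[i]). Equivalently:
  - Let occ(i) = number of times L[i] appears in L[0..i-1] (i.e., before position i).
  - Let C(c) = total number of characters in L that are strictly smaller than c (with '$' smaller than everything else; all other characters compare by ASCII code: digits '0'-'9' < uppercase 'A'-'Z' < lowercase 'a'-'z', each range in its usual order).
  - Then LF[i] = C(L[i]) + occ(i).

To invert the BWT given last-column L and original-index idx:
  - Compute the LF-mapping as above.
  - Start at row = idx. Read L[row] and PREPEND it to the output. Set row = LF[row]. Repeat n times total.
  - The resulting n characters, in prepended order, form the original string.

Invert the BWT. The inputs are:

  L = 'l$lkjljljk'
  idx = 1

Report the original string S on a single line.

Answer: jkjlklljl$

Derivation:
LF mapping: 6 0 7 4 1 8 2 9 3 5
Walk LF starting at row 1, prepending L[row]:
  step 1: row=1, L[1]='$', prepend. Next row=LF[1]=0
  step 2: row=0, L[0]='l', prepend. Next row=LF[0]=6
  step 3: row=6, L[6]='j', prepend. Next row=LF[6]=2
  step 4: row=2, L[2]='l', prepend. Next row=LF[2]=7
  step 5: row=7, L[7]='l', prepend. Next row=LF[7]=9
  step 6: row=9, L[9]='k', prepend. Next row=LF[9]=5
  step 7: row=5, L[5]='l', prepend. Next row=LF[5]=8
  step 8: row=8, L[8]='j', prepend. Next row=LF[8]=3
  step 9: row=3, L[3]='k', prepend. Next row=LF[3]=4
  step 10: row=4, L[4]='j', prepend. Next row=LF[4]=1
Reversed output: jkjlklljl$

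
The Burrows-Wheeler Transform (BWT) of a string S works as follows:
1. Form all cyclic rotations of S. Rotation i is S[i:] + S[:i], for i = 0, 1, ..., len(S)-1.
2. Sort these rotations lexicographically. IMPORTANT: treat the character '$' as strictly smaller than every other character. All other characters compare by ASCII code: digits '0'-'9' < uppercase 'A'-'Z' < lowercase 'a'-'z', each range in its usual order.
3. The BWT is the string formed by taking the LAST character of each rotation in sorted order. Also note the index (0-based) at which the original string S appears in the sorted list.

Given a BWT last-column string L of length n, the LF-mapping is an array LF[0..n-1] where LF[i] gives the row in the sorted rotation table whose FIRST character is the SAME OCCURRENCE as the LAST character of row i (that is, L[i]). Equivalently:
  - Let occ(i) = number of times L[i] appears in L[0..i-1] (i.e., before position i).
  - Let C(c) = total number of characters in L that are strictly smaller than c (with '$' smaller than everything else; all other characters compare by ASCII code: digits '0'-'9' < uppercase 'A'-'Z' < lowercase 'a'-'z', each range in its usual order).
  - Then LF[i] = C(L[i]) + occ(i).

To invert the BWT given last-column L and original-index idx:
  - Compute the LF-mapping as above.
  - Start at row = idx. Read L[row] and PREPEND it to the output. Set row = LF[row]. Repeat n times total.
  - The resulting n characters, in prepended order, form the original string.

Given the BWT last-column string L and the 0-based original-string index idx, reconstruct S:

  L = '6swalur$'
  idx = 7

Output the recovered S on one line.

Answer: walrus6$

Derivation:
LF mapping: 1 5 7 2 3 6 4 0
Walk LF starting at row 7, prepending L[row]:
  step 1: row=7, L[7]='$', prepend. Next row=LF[7]=0
  step 2: row=0, L[0]='6', prepend. Next row=LF[0]=1
  step 3: row=1, L[1]='s', prepend. Next row=LF[1]=5
  step 4: row=5, L[5]='u', prepend. Next row=LF[5]=6
  step 5: row=6, L[6]='r', prepend. Next row=LF[6]=4
  step 6: row=4, L[4]='l', prepend. Next row=LF[4]=3
  step 7: row=3, L[3]='a', prepend. Next row=LF[3]=2
  step 8: row=2, L[2]='w', prepend. Next row=LF[2]=7
Reversed output: walrus6$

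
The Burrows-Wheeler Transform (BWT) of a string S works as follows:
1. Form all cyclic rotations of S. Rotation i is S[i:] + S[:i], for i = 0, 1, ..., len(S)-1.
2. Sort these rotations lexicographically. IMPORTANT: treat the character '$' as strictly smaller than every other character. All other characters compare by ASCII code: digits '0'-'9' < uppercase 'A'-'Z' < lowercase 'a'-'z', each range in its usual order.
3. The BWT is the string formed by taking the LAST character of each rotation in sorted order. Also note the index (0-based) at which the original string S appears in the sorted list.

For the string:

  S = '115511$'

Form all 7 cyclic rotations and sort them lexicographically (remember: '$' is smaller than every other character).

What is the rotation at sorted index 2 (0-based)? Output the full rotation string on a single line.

Answer: 11$1155

Derivation:
All 7 rotations (rotation i = S[i:]+S[:i]):
  rot[0] = 115511$
  rot[1] = 15511$1
  rot[2] = 5511$11
  rot[3] = 511$115
  rot[4] = 11$1155
  rot[5] = 1$11551
  rot[6] = $115511
Sorted (with $ < everything):
  sorted[0] = $115511
  sorted[1] = 1$11551
  sorted[2] = 11$1155
  sorted[3] = 115511$
  sorted[4] = 15511$1
  sorted[5] = 511$115
  sorted[6] = 5511$11
sorted[2] = 11$1155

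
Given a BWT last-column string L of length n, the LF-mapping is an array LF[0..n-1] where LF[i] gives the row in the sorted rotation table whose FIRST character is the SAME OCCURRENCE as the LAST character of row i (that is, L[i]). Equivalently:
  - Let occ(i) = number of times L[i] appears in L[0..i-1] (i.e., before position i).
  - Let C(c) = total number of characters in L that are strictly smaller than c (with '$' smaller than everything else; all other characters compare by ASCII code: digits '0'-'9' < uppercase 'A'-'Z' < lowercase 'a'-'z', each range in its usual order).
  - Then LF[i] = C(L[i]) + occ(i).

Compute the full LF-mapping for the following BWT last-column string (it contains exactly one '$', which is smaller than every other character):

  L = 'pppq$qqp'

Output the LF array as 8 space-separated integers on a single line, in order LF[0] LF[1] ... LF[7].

Answer: 1 2 3 5 0 6 7 4

Derivation:
Char counts: '$':1, 'p':4, 'q':3
C (first-col start): C('$')=0, C('p')=1, C('q')=5
L[0]='p': occ=0, LF[0]=C('p')+0=1+0=1
L[1]='p': occ=1, LF[1]=C('p')+1=1+1=2
L[2]='p': occ=2, LF[2]=C('p')+2=1+2=3
L[3]='q': occ=0, LF[3]=C('q')+0=5+0=5
L[4]='$': occ=0, LF[4]=C('$')+0=0+0=0
L[5]='q': occ=1, LF[5]=C('q')+1=5+1=6
L[6]='q': occ=2, LF[6]=C('q')+2=5+2=7
L[7]='p': occ=3, LF[7]=C('p')+3=1+3=4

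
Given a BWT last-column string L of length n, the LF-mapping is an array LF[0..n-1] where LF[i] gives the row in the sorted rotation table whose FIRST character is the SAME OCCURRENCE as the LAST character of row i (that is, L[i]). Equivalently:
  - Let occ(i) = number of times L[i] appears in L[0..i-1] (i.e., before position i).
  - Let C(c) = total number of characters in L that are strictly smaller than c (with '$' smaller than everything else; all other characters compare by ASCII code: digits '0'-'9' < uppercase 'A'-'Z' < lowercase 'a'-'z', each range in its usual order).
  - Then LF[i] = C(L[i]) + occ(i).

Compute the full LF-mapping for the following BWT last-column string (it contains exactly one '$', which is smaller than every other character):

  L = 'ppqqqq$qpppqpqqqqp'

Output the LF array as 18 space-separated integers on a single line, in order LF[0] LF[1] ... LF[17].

Answer: 1 2 8 9 10 11 0 12 3 4 5 13 6 14 15 16 17 7

Derivation:
Char counts: '$':1, 'p':7, 'q':10
C (first-col start): C('$')=0, C('p')=1, C('q')=8
L[0]='p': occ=0, LF[0]=C('p')+0=1+0=1
L[1]='p': occ=1, LF[1]=C('p')+1=1+1=2
L[2]='q': occ=0, LF[2]=C('q')+0=8+0=8
L[3]='q': occ=1, LF[3]=C('q')+1=8+1=9
L[4]='q': occ=2, LF[4]=C('q')+2=8+2=10
L[5]='q': occ=3, LF[5]=C('q')+3=8+3=11
L[6]='$': occ=0, LF[6]=C('$')+0=0+0=0
L[7]='q': occ=4, LF[7]=C('q')+4=8+4=12
L[8]='p': occ=2, LF[8]=C('p')+2=1+2=3
L[9]='p': occ=3, LF[9]=C('p')+3=1+3=4
L[10]='p': occ=4, LF[10]=C('p')+4=1+4=5
L[11]='q': occ=5, LF[11]=C('q')+5=8+5=13
L[12]='p': occ=5, LF[12]=C('p')+5=1+5=6
L[13]='q': occ=6, LF[13]=C('q')+6=8+6=14
L[14]='q': occ=7, LF[14]=C('q')+7=8+7=15
L[15]='q': occ=8, LF[15]=C('q')+8=8+8=16
L[16]='q': occ=9, LF[16]=C('q')+9=8+9=17
L[17]='p': occ=6, LF[17]=C('p')+6=1+6=7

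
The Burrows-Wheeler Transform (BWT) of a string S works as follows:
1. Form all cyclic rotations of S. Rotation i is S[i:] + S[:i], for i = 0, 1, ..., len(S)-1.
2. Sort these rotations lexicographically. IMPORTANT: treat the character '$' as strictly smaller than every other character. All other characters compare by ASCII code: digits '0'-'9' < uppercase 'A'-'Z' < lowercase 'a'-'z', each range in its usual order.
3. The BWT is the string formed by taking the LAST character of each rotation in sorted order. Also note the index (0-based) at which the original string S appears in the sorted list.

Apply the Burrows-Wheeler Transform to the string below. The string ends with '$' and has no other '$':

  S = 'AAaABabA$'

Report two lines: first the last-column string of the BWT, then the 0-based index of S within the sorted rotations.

All 9 rotations (rotation i = S[i:]+S[:i]):
  rot[0] = AAaABabA$
  rot[1] = AaABabA$A
  rot[2] = aABabA$AA
  rot[3] = ABabA$AAa
  rot[4] = BabA$AAaA
  rot[5] = abA$AAaAB
  rot[6] = bA$AAaABa
  rot[7] = A$AAaABab
  rot[8] = $AAaABabA
Sorted (with $ < everything):
  sorted[0] = $AAaABabA  (last char: 'A')
  sorted[1] = A$AAaABab  (last char: 'b')
  sorted[2] = AAaABabA$  (last char: '$')
  sorted[3] = ABabA$AAa  (last char: 'a')
  sorted[4] = AaABabA$A  (last char: 'A')
  sorted[5] = BabA$AAaA  (last char: 'A')
  sorted[6] = aABabA$AA  (last char: 'A')
  sorted[7] = abA$AAaAB  (last char: 'B')
  sorted[8] = bA$AAaABa  (last char: 'a')
Last column: Ab$aAAABa
Original string S is at sorted index 2

Answer: Ab$aAAABa
2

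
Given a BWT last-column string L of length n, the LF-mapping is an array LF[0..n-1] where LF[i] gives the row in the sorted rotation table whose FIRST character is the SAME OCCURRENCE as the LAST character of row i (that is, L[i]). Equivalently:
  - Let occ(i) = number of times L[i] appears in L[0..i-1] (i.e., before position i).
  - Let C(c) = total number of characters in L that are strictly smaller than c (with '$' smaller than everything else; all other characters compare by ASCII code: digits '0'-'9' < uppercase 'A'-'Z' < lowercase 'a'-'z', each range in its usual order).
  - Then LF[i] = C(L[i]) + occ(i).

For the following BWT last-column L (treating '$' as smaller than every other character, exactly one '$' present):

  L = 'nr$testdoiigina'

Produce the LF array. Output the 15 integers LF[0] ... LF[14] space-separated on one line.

Char counts: '$':1, 'a':1, 'd':1, 'e':1, 'g':1, 'i':3, 'n':2, 'o':1, 'r':1, 's':1, 't':2
C (first-col start): C('$')=0, C('a')=1, C('d')=2, C('e')=3, C('g')=4, C('i')=5, C('n')=8, C('o')=10, C('r')=11, C('s')=12, C('t')=13
L[0]='n': occ=0, LF[0]=C('n')+0=8+0=8
L[1]='r': occ=0, LF[1]=C('r')+0=11+0=11
L[2]='$': occ=0, LF[2]=C('$')+0=0+0=0
L[3]='t': occ=0, LF[3]=C('t')+0=13+0=13
L[4]='e': occ=0, LF[4]=C('e')+0=3+0=3
L[5]='s': occ=0, LF[5]=C('s')+0=12+0=12
L[6]='t': occ=1, LF[6]=C('t')+1=13+1=14
L[7]='d': occ=0, LF[7]=C('d')+0=2+0=2
L[8]='o': occ=0, LF[8]=C('o')+0=10+0=10
L[9]='i': occ=0, LF[9]=C('i')+0=5+0=5
L[10]='i': occ=1, LF[10]=C('i')+1=5+1=6
L[11]='g': occ=0, LF[11]=C('g')+0=4+0=4
L[12]='i': occ=2, LF[12]=C('i')+2=5+2=7
L[13]='n': occ=1, LF[13]=C('n')+1=8+1=9
L[14]='a': occ=0, LF[14]=C('a')+0=1+0=1

Answer: 8 11 0 13 3 12 14 2 10 5 6 4 7 9 1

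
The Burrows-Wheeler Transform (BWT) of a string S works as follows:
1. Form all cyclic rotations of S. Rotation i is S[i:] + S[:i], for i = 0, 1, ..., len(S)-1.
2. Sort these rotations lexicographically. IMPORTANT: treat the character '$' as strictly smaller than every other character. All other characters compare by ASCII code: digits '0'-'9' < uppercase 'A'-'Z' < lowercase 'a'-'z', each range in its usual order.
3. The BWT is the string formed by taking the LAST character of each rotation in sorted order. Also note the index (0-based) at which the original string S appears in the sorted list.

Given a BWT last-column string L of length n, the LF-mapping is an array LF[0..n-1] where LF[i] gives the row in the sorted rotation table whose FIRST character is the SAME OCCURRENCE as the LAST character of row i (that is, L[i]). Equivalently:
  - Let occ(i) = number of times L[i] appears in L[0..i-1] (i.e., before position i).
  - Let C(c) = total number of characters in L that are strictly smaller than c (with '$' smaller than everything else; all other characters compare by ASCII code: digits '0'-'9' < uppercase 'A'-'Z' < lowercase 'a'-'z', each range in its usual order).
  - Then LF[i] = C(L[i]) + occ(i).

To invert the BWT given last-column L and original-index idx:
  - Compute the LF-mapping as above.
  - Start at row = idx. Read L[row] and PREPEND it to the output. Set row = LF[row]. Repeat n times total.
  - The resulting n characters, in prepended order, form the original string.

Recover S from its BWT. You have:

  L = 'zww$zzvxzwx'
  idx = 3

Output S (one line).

Answer: wwvxzzwzxz$

Derivation:
LF mapping: 7 2 3 0 8 9 1 5 10 4 6
Walk LF starting at row 3, prepending L[row]:
  step 1: row=3, L[3]='$', prepend. Next row=LF[3]=0
  step 2: row=0, L[0]='z', prepend. Next row=LF[0]=7
  step 3: row=7, L[7]='x', prepend. Next row=LF[7]=5
  step 4: row=5, L[5]='z', prepend. Next row=LF[5]=9
  step 5: row=9, L[9]='w', prepend. Next row=LF[9]=4
  step 6: row=4, L[4]='z', prepend. Next row=LF[4]=8
  step 7: row=8, L[8]='z', prepend. Next row=LF[8]=10
  step 8: row=10, L[10]='x', prepend. Next row=LF[10]=6
  step 9: row=6, L[6]='v', prepend. Next row=LF[6]=1
  step 10: row=1, L[1]='w', prepend. Next row=LF[1]=2
  step 11: row=2, L[2]='w', prepend. Next row=LF[2]=3
Reversed output: wwvxzzwzxz$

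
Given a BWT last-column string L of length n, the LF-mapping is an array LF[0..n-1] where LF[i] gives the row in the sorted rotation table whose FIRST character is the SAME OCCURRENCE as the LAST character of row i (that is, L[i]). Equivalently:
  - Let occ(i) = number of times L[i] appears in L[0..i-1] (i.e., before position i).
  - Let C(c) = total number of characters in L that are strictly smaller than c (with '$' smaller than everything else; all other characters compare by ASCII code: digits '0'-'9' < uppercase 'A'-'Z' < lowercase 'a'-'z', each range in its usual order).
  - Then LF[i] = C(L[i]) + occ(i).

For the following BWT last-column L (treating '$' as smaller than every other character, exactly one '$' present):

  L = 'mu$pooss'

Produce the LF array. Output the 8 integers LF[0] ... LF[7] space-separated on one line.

Char counts: '$':1, 'm':1, 'o':2, 'p':1, 's':2, 'u':1
C (first-col start): C('$')=0, C('m')=1, C('o')=2, C('p')=4, C('s')=5, C('u')=7
L[0]='m': occ=0, LF[0]=C('m')+0=1+0=1
L[1]='u': occ=0, LF[1]=C('u')+0=7+0=7
L[2]='$': occ=0, LF[2]=C('$')+0=0+0=0
L[3]='p': occ=0, LF[3]=C('p')+0=4+0=4
L[4]='o': occ=0, LF[4]=C('o')+0=2+0=2
L[5]='o': occ=1, LF[5]=C('o')+1=2+1=3
L[6]='s': occ=0, LF[6]=C('s')+0=5+0=5
L[7]='s': occ=1, LF[7]=C('s')+1=5+1=6

Answer: 1 7 0 4 2 3 5 6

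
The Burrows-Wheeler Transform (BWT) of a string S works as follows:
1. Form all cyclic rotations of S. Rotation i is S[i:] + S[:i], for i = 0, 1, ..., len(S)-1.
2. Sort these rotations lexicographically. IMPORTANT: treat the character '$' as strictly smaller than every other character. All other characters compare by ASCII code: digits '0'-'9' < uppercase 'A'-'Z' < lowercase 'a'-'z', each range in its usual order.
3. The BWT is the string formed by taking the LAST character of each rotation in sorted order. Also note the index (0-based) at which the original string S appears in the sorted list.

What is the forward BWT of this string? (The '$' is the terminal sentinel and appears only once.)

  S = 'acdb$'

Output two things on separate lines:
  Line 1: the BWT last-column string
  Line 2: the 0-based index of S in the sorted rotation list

All 5 rotations (rotation i = S[i:]+S[:i]):
  rot[0] = acdb$
  rot[1] = cdb$a
  rot[2] = db$ac
  rot[3] = b$acd
  rot[4] = $acdb
Sorted (with $ < everything):
  sorted[0] = $acdb  (last char: 'b')
  sorted[1] = acdb$  (last char: '$')
  sorted[2] = b$acd  (last char: 'd')
  sorted[3] = cdb$a  (last char: 'a')
  sorted[4] = db$ac  (last char: 'c')
Last column: b$dac
Original string S is at sorted index 1

Answer: b$dac
1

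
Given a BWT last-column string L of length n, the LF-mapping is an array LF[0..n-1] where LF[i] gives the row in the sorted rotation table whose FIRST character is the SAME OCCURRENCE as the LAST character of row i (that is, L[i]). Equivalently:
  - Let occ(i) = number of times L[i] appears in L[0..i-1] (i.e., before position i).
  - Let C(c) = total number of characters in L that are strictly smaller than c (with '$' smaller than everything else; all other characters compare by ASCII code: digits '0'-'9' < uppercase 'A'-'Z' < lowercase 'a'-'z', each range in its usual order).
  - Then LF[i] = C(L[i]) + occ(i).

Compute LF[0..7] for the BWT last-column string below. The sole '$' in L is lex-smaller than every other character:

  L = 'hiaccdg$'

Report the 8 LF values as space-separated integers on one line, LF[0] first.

Char counts: '$':1, 'a':1, 'c':2, 'd':1, 'g':1, 'h':1, 'i':1
C (first-col start): C('$')=0, C('a')=1, C('c')=2, C('d')=4, C('g')=5, C('h')=6, C('i')=7
L[0]='h': occ=0, LF[0]=C('h')+0=6+0=6
L[1]='i': occ=0, LF[1]=C('i')+0=7+0=7
L[2]='a': occ=0, LF[2]=C('a')+0=1+0=1
L[3]='c': occ=0, LF[3]=C('c')+0=2+0=2
L[4]='c': occ=1, LF[4]=C('c')+1=2+1=3
L[5]='d': occ=0, LF[5]=C('d')+0=4+0=4
L[6]='g': occ=0, LF[6]=C('g')+0=5+0=5
L[7]='$': occ=0, LF[7]=C('$')+0=0+0=0

Answer: 6 7 1 2 3 4 5 0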